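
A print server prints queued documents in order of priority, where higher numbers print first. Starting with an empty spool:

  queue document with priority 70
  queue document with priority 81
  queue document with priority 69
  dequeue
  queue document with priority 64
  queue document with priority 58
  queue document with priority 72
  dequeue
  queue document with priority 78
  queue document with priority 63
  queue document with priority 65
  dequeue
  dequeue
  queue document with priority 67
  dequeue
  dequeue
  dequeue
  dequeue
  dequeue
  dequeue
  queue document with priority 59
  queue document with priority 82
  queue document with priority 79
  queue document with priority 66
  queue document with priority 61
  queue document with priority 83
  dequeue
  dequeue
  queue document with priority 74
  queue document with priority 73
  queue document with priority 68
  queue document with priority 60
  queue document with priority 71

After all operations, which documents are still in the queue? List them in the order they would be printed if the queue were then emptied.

insert 70 → {70}
insert 81 → {81, 70}
insert 69 → {81, 70, 69}
dequeue → 81; now {70, 69}
insert 64 → {70, 69, 64}
insert 58 → {70, 69, 64, 58}
insert 72 → {72, 70, 69, 64, 58}
dequeue → 72; now {70, 69, 64, 58}
insert 78 → {78, 70, 69, 64, 58}
insert 63 → {78, 70, 69, 64, 63, 58}
insert 65 → {78, 70, 69, 65, 64, 63, 58}
dequeue → 78; now {70, 69, 65, 64, 63, 58}
dequeue → 70; now {69, 65, 64, 63, 58}
insert 67 → {69, 67, 65, 64, 63, 58}
dequeue → 69; now {67, 65, 64, 63, 58}
dequeue → 67; now {65, 64, 63, 58}
dequeue → 65; now {64, 63, 58}
dequeue → 64; now {63, 58}
dequeue → 63; now {58}
dequeue → 58; now {}
insert 59 → {59}
insert 82 → {82, 59}
insert 79 → {82, 79, 59}
insert 66 → {82, 79, 66, 59}
insert 61 → {82, 79, 66, 61, 59}
insert 83 → {83, 82, 79, 66, 61, 59}
dequeue → 83; now {82, 79, 66, 61, 59}
dequeue → 82; now {79, 66, 61, 59}
insert 74 → {79, 74, 66, 61, 59}
insert 73 → {79, 74, 73, 66, 61, 59}
insert 68 → {79, 74, 73, 68, 66, 61, 59}
insert 60 → {79, 74, 73, 68, 66, 61, 60, 59}
insert 71 → {79, 74, 73, 71, 68, 66, 61, 60, 59}

79, 74, 73, 71, 68, 66, 61, 60, 59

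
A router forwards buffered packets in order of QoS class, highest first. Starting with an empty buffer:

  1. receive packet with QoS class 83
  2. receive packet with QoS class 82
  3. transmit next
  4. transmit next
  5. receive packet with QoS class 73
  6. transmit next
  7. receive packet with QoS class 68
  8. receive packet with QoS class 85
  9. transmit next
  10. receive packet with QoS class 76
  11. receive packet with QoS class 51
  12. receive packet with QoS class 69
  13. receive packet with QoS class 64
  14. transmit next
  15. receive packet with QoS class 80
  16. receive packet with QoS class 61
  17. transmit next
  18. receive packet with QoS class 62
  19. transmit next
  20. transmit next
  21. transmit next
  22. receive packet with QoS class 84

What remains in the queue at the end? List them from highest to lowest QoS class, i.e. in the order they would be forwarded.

84 → 62 → 61 → 51

insert 83 → {83}
insert 82 → {83, 82}
transmit next → 83; now {82}
transmit next → 82; now {}
insert 73 → {73}
transmit next → 73; now {}
insert 68 → {68}
insert 85 → {85, 68}
transmit next → 85; now {68}
insert 76 → {76, 68}
insert 51 → {76, 68, 51}
insert 69 → {76, 69, 68, 51}
insert 64 → {76, 69, 68, 64, 51}
transmit next → 76; now {69, 68, 64, 51}
insert 80 → {80, 69, 68, 64, 51}
insert 61 → {80, 69, 68, 64, 61, 51}
transmit next → 80; now {69, 68, 64, 61, 51}
insert 62 → {69, 68, 64, 62, 61, 51}
transmit next → 69; now {68, 64, 62, 61, 51}
transmit next → 68; now {64, 62, 61, 51}
transmit next → 64; now {62, 61, 51}
insert 84 → {84, 62, 61, 51}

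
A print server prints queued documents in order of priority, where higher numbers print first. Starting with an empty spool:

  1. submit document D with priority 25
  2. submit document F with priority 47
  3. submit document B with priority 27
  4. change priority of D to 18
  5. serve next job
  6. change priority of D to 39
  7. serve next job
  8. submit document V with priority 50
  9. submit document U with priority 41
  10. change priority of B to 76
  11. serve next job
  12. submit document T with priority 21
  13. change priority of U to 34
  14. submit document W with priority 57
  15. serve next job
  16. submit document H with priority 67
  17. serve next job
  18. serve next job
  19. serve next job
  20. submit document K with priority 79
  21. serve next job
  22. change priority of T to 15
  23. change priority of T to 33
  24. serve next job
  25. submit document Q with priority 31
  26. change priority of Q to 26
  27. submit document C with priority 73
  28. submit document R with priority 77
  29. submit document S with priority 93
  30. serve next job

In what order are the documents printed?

[F, D, B, W, H, V, U, K, T, S]

add D (priority 25) → {D:25}
add F (priority 47) → {F:47, D:25}
add B (priority 27) → {F:47, B:27, D:25}
update D to priority 18 → {F:47, B:27, D:18}
serve next job → F; now {B:27, D:18}
update D to priority 39 → {D:39, B:27}
serve next job → D; now {B:27}
add V (priority 50) → {V:50, B:27}
add U (priority 41) → {V:50, U:41, B:27}
update B to priority 76 → {B:76, V:50, U:41}
serve next job → B; now {V:50, U:41}
add T (priority 21) → {V:50, U:41, T:21}
update U to priority 34 → {V:50, U:34, T:21}
add W (priority 57) → {W:57, V:50, U:34, T:21}
serve next job → W; now {V:50, U:34, T:21}
add H (priority 67) → {H:67, V:50, U:34, T:21}
serve next job → H; now {V:50, U:34, T:21}
serve next job → V; now {U:34, T:21}
serve next job → U; now {T:21}
add K (priority 79) → {K:79, T:21}
serve next job → K; now {T:21}
update T to priority 15 → {T:15}
update T to priority 33 → {T:33}
serve next job → T; now {}
add Q (priority 31) → {Q:31}
update Q to priority 26 → {Q:26}
add C (priority 73) → {C:73, Q:26}
add R (priority 77) → {R:77, C:73, Q:26}
add S (priority 93) → {S:93, R:77, C:73, Q:26}
serve next job → S; now {R:77, C:73, Q:26}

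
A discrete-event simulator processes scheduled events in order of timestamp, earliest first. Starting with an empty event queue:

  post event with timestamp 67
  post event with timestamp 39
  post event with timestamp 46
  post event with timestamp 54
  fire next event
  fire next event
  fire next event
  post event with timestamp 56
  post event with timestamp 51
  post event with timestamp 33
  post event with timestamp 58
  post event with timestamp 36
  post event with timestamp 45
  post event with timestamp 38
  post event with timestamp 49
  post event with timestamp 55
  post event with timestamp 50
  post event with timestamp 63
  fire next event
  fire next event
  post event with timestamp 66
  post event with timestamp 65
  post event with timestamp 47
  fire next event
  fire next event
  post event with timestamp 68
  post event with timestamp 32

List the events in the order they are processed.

39 → 46 → 54 → 33 → 36 → 38 → 45

insert 67 → {67}
insert 39 → {39, 67}
insert 46 → {39, 46, 67}
insert 54 → {39, 46, 54, 67}
fire next event → 39; now {46, 54, 67}
fire next event → 46; now {54, 67}
fire next event → 54; now {67}
insert 56 → {56, 67}
insert 51 → {51, 56, 67}
insert 33 → {33, 51, 56, 67}
insert 58 → {33, 51, 56, 58, 67}
insert 36 → {33, 36, 51, 56, 58, 67}
insert 45 → {33, 36, 45, 51, 56, 58, 67}
insert 38 → {33, 36, 38, 45, 51, 56, 58, 67}
insert 49 → {33, 36, 38, 45, 49, 51, 56, 58, 67}
insert 55 → {33, 36, 38, 45, 49, 51, 55, 56, 58, 67}
insert 50 → {33, 36, 38, 45, 49, 50, 51, 55, 56, 58, 67}
insert 63 → {33, 36, 38, 45, 49, 50, 51, 55, 56, 58, 63, 67}
fire next event → 33; now {36, 38, 45, 49, 50, 51, 55, 56, 58, 63, 67}
fire next event → 36; now {38, 45, 49, 50, 51, 55, 56, 58, 63, 67}
insert 66 → {38, 45, 49, 50, 51, 55, 56, 58, 63, 66, 67}
insert 65 → {38, 45, 49, 50, 51, 55, 56, 58, 63, 65, 66, 67}
insert 47 → {38, 45, 47, 49, 50, 51, 55, 56, 58, 63, 65, 66, 67}
fire next event → 38; now {45, 47, 49, 50, 51, 55, 56, 58, 63, 65, 66, 67}
fire next event → 45; now {47, 49, 50, 51, 55, 56, 58, 63, 65, 66, 67}
insert 68 → {47, 49, 50, 51, 55, 56, 58, 63, 65, 66, 67, 68}
insert 32 → {32, 47, 49, 50, 51, 55, 56, 58, 63, 65, 66, 67, 68}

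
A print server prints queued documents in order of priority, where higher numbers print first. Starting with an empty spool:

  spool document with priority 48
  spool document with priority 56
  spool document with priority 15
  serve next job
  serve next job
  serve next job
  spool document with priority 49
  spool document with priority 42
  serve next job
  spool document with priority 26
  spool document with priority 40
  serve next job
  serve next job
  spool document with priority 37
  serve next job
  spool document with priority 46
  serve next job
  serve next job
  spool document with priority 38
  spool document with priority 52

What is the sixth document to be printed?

40

insert 48 → {48}
insert 56 → {56, 48}
insert 15 → {56, 48, 15}
serve next job → 56; now {48, 15}
serve next job → 48; now {15}
serve next job → 15; now {}
insert 49 → {49}
insert 42 → {49, 42}
serve next job → 49; now {42}
insert 26 → {42, 26}
insert 40 → {42, 40, 26}
serve next job → 42; now {40, 26}
serve next job → 40; now {26}
insert 37 → {37, 26}
serve next job → 37; now {26}
insert 46 → {46, 26}
serve next job → 46; now {26}
serve next job → 26; now {}
insert 38 → {38}
insert 52 → {52, 38}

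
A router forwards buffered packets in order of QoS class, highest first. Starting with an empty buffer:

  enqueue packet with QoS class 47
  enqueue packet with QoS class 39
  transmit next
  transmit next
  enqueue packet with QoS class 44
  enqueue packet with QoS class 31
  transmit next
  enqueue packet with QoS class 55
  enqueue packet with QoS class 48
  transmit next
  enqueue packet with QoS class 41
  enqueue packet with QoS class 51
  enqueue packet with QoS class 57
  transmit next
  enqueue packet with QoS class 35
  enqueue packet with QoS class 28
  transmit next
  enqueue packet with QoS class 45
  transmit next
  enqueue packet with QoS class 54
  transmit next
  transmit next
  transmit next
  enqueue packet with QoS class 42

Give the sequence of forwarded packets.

insert 47 → {47}
insert 39 → {47, 39}
transmit next → 47; now {39}
transmit next → 39; now {}
insert 44 → {44}
insert 31 → {44, 31}
transmit next → 44; now {31}
insert 55 → {55, 31}
insert 48 → {55, 48, 31}
transmit next → 55; now {48, 31}
insert 41 → {48, 41, 31}
insert 51 → {51, 48, 41, 31}
insert 57 → {57, 51, 48, 41, 31}
transmit next → 57; now {51, 48, 41, 31}
insert 35 → {51, 48, 41, 35, 31}
insert 28 → {51, 48, 41, 35, 31, 28}
transmit next → 51; now {48, 41, 35, 31, 28}
insert 45 → {48, 45, 41, 35, 31, 28}
transmit next → 48; now {45, 41, 35, 31, 28}
insert 54 → {54, 45, 41, 35, 31, 28}
transmit next → 54; now {45, 41, 35, 31, 28}
transmit next → 45; now {41, 35, 31, 28}
transmit next → 41; now {35, 31, 28}
insert 42 → {42, 35, 31, 28}

47, 39, 44, 55, 57, 51, 48, 54, 45, 41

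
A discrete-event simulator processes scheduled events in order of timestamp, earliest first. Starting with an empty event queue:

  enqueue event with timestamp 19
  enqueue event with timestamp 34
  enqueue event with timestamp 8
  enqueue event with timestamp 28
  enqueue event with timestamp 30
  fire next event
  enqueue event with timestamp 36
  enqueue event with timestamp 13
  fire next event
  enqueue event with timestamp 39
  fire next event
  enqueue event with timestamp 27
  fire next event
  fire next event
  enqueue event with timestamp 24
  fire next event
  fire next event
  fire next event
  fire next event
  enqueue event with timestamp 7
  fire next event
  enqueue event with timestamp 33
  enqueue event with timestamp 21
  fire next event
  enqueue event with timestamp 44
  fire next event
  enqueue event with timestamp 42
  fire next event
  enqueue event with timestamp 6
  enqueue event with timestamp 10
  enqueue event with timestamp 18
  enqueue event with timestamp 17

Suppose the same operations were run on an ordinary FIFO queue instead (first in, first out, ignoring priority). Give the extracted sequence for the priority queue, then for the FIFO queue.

insert 19 → {19}
insert 34 → {19, 34}
insert 8 → {8, 19, 34}
insert 28 → {8, 19, 28, 34}
insert 30 → {8, 19, 28, 30, 34}
fire next event → 8; now {19, 28, 30, 34}
insert 36 → {19, 28, 30, 34, 36}
insert 13 → {13, 19, 28, 30, 34, 36}
fire next event → 13; now {19, 28, 30, 34, 36}
insert 39 → {19, 28, 30, 34, 36, 39}
fire next event → 19; now {28, 30, 34, 36, 39}
insert 27 → {27, 28, 30, 34, 36, 39}
fire next event → 27; now {28, 30, 34, 36, 39}
fire next event → 28; now {30, 34, 36, 39}
insert 24 → {24, 30, 34, 36, 39}
fire next event → 24; now {30, 34, 36, 39}
fire next event → 30; now {34, 36, 39}
fire next event → 34; now {36, 39}
fire next event → 36; now {39}
insert 7 → {7, 39}
fire next event → 7; now {39}
insert 33 → {33, 39}
insert 21 → {21, 33, 39}
fire next event → 21; now {33, 39}
insert 44 → {33, 39, 44}
fire next event → 33; now {39, 44}
insert 42 → {39, 42, 44}
fire next event → 39; now {42, 44}
insert 6 → {6, 42, 44}
insert 10 → {6, 10, 42, 44}
insert 18 → {6, 10, 18, 42, 44}
insert 17 → {6, 10, 17, 18, 42, 44}

priority queue: [8, 13, 19, 27, 28, 24, 30, 34, 36, 7, 21, 33, 39]; FIFO queue: 19 → 34 → 8 → 28 → 30 → 36 → 13 → 39 → 27 → 24 → 7 → 33 → 21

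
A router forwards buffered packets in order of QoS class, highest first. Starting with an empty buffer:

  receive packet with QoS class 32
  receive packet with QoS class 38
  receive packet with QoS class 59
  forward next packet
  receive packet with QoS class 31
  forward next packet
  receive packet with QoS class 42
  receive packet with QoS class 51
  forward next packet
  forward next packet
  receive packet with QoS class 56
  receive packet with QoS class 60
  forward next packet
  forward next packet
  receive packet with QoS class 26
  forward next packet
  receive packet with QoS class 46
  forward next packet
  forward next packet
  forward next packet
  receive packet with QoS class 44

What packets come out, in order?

59, 38, 51, 42, 60, 56, 32, 46, 31, 26

insert 32 → {32}
insert 38 → {38, 32}
insert 59 → {59, 38, 32}
forward next packet → 59; now {38, 32}
insert 31 → {38, 32, 31}
forward next packet → 38; now {32, 31}
insert 42 → {42, 32, 31}
insert 51 → {51, 42, 32, 31}
forward next packet → 51; now {42, 32, 31}
forward next packet → 42; now {32, 31}
insert 56 → {56, 32, 31}
insert 60 → {60, 56, 32, 31}
forward next packet → 60; now {56, 32, 31}
forward next packet → 56; now {32, 31}
insert 26 → {32, 31, 26}
forward next packet → 32; now {31, 26}
insert 46 → {46, 31, 26}
forward next packet → 46; now {31, 26}
forward next packet → 31; now {26}
forward next packet → 26; now {}
insert 44 → {44}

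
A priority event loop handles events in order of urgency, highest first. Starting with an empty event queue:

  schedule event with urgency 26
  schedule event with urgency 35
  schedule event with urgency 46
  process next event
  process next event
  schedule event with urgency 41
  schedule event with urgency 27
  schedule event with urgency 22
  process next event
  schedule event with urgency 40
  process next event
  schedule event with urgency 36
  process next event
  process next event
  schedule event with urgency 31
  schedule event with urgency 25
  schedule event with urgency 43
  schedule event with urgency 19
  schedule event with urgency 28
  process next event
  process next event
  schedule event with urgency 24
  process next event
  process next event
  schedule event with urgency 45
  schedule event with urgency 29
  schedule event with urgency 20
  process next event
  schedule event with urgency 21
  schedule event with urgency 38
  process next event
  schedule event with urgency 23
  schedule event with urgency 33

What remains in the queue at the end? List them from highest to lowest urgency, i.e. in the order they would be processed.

insert 26 → {26}
insert 35 → {35, 26}
insert 46 → {46, 35, 26}
process next event → 46; now {35, 26}
process next event → 35; now {26}
insert 41 → {41, 26}
insert 27 → {41, 27, 26}
insert 22 → {41, 27, 26, 22}
process next event → 41; now {27, 26, 22}
insert 40 → {40, 27, 26, 22}
process next event → 40; now {27, 26, 22}
insert 36 → {36, 27, 26, 22}
process next event → 36; now {27, 26, 22}
process next event → 27; now {26, 22}
insert 31 → {31, 26, 22}
insert 25 → {31, 26, 25, 22}
insert 43 → {43, 31, 26, 25, 22}
insert 19 → {43, 31, 26, 25, 22, 19}
insert 28 → {43, 31, 28, 26, 25, 22, 19}
process next event → 43; now {31, 28, 26, 25, 22, 19}
process next event → 31; now {28, 26, 25, 22, 19}
insert 24 → {28, 26, 25, 24, 22, 19}
process next event → 28; now {26, 25, 24, 22, 19}
process next event → 26; now {25, 24, 22, 19}
insert 45 → {45, 25, 24, 22, 19}
insert 29 → {45, 29, 25, 24, 22, 19}
insert 20 → {45, 29, 25, 24, 22, 20, 19}
process next event → 45; now {29, 25, 24, 22, 20, 19}
insert 21 → {29, 25, 24, 22, 21, 20, 19}
insert 38 → {38, 29, 25, 24, 22, 21, 20, 19}
process next event → 38; now {29, 25, 24, 22, 21, 20, 19}
insert 23 → {29, 25, 24, 23, 22, 21, 20, 19}
insert 33 → {33, 29, 25, 24, 23, 22, 21, 20, 19}

33, 29, 25, 24, 23, 22, 21, 20, 19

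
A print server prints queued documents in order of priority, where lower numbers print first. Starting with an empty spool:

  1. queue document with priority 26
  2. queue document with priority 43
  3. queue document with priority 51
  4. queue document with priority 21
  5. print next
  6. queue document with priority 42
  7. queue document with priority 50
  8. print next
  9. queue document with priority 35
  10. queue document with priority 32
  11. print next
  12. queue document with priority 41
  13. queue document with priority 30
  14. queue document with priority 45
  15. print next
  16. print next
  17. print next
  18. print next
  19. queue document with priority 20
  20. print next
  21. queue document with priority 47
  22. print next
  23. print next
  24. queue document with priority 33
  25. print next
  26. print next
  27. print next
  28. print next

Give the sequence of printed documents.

[21, 26, 32, 30, 35, 41, 42, 20, 43, 45, 33, 47, 50, 51]

insert 26 → {26}
insert 43 → {26, 43}
insert 51 → {26, 43, 51}
insert 21 → {21, 26, 43, 51}
print next → 21; now {26, 43, 51}
insert 42 → {26, 42, 43, 51}
insert 50 → {26, 42, 43, 50, 51}
print next → 26; now {42, 43, 50, 51}
insert 35 → {35, 42, 43, 50, 51}
insert 32 → {32, 35, 42, 43, 50, 51}
print next → 32; now {35, 42, 43, 50, 51}
insert 41 → {35, 41, 42, 43, 50, 51}
insert 30 → {30, 35, 41, 42, 43, 50, 51}
insert 45 → {30, 35, 41, 42, 43, 45, 50, 51}
print next → 30; now {35, 41, 42, 43, 45, 50, 51}
print next → 35; now {41, 42, 43, 45, 50, 51}
print next → 41; now {42, 43, 45, 50, 51}
print next → 42; now {43, 45, 50, 51}
insert 20 → {20, 43, 45, 50, 51}
print next → 20; now {43, 45, 50, 51}
insert 47 → {43, 45, 47, 50, 51}
print next → 43; now {45, 47, 50, 51}
print next → 45; now {47, 50, 51}
insert 33 → {33, 47, 50, 51}
print next → 33; now {47, 50, 51}
print next → 47; now {50, 51}
print next → 50; now {51}
print next → 51; now {}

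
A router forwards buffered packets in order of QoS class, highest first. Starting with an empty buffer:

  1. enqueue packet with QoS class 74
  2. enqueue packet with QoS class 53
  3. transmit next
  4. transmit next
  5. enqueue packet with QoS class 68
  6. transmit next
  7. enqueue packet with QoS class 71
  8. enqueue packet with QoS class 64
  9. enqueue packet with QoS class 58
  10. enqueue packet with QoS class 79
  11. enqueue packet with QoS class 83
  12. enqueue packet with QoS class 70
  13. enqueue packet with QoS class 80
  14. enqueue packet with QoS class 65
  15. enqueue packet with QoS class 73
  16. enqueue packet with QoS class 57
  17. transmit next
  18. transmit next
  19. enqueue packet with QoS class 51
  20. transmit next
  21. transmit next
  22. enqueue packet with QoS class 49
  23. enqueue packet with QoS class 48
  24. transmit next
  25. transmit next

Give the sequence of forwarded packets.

insert 74 → {74}
insert 53 → {74, 53}
transmit next → 74; now {53}
transmit next → 53; now {}
insert 68 → {68}
transmit next → 68; now {}
insert 71 → {71}
insert 64 → {71, 64}
insert 58 → {71, 64, 58}
insert 79 → {79, 71, 64, 58}
insert 83 → {83, 79, 71, 64, 58}
insert 70 → {83, 79, 71, 70, 64, 58}
insert 80 → {83, 80, 79, 71, 70, 64, 58}
insert 65 → {83, 80, 79, 71, 70, 65, 64, 58}
insert 73 → {83, 80, 79, 73, 71, 70, 65, 64, 58}
insert 57 → {83, 80, 79, 73, 71, 70, 65, 64, 58, 57}
transmit next → 83; now {80, 79, 73, 71, 70, 65, 64, 58, 57}
transmit next → 80; now {79, 73, 71, 70, 65, 64, 58, 57}
insert 51 → {79, 73, 71, 70, 65, 64, 58, 57, 51}
transmit next → 79; now {73, 71, 70, 65, 64, 58, 57, 51}
transmit next → 73; now {71, 70, 65, 64, 58, 57, 51}
insert 49 → {71, 70, 65, 64, 58, 57, 51, 49}
insert 48 → {71, 70, 65, 64, 58, 57, 51, 49, 48}
transmit next → 71; now {70, 65, 64, 58, 57, 51, 49, 48}
transmit next → 70; now {65, 64, 58, 57, 51, 49, 48}

74 → 53 → 68 → 83 → 80 → 79 → 73 → 71 → 70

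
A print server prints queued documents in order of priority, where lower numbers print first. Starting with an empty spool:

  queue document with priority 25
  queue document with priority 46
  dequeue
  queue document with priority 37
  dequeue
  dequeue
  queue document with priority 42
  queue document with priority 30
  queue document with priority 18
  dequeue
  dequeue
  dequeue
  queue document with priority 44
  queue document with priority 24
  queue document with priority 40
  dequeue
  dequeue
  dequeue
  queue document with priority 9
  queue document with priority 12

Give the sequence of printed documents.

25 → 37 → 46 → 18 → 30 → 42 → 24 → 40 → 44

insert 25 → {25}
insert 46 → {25, 46}
dequeue → 25; now {46}
insert 37 → {37, 46}
dequeue → 37; now {46}
dequeue → 46; now {}
insert 42 → {42}
insert 30 → {30, 42}
insert 18 → {18, 30, 42}
dequeue → 18; now {30, 42}
dequeue → 30; now {42}
dequeue → 42; now {}
insert 44 → {44}
insert 24 → {24, 44}
insert 40 → {24, 40, 44}
dequeue → 24; now {40, 44}
dequeue → 40; now {44}
dequeue → 44; now {}
insert 9 → {9}
insert 12 → {9, 12}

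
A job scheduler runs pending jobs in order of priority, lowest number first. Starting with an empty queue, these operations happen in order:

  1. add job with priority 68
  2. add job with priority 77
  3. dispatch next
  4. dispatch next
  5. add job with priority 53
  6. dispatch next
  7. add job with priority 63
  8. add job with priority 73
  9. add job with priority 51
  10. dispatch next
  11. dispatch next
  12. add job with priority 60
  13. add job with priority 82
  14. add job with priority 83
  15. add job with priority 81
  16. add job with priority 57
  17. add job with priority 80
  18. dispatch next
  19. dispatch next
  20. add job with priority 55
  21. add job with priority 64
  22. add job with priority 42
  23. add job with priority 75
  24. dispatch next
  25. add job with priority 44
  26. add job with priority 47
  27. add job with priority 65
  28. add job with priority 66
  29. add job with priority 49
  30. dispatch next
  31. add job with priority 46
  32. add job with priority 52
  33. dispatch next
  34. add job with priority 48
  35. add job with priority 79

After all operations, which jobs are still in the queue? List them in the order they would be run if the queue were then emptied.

insert 68 → {68}
insert 77 → {68, 77}
dispatch next → 68; now {77}
dispatch next → 77; now {}
insert 53 → {53}
dispatch next → 53; now {}
insert 63 → {63}
insert 73 → {63, 73}
insert 51 → {51, 63, 73}
dispatch next → 51; now {63, 73}
dispatch next → 63; now {73}
insert 60 → {60, 73}
insert 82 → {60, 73, 82}
insert 83 → {60, 73, 82, 83}
insert 81 → {60, 73, 81, 82, 83}
insert 57 → {57, 60, 73, 81, 82, 83}
insert 80 → {57, 60, 73, 80, 81, 82, 83}
dispatch next → 57; now {60, 73, 80, 81, 82, 83}
dispatch next → 60; now {73, 80, 81, 82, 83}
insert 55 → {55, 73, 80, 81, 82, 83}
insert 64 → {55, 64, 73, 80, 81, 82, 83}
insert 42 → {42, 55, 64, 73, 80, 81, 82, 83}
insert 75 → {42, 55, 64, 73, 75, 80, 81, 82, 83}
dispatch next → 42; now {55, 64, 73, 75, 80, 81, 82, 83}
insert 44 → {44, 55, 64, 73, 75, 80, 81, 82, 83}
insert 47 → {44, 47, 55, 64, 73, 75, 80, 81, 82, 83}
insert 65 → {44, 47, 55, 64, 65, 73, 75, 80, 81, 82, 83}
insert 66 → {44, 47, 55, 64, 65, 66, 73, 75, 80, 81, 82, 83}
insert 49 → {44, 47, 49, 55, 64, 65, 66, 73, 75, 80, 81, 82, 83}
dispatch next → 44; now {47, 49, 55, 64, 65, 66, 73, 75, 80, 81, 82, 83}
insert 46 → {46, 47, 49, 55, 64, 65, 66, 73, 75, 80, 81, 82, 83}
insert 52 → {46, 47, 49, 52, 55, 64, 65, 66, 73, 75, 80, 81, 82, 83}
dispatch next → 46; now {47, 49, 52, 55, 64, 65, 66, 73, 75, 80, 81, 82, 83}
insert 48 → {47, 48, 49, 52, 55, 64, 65, 66, 73, 75, 80, 81, 82, 83}
insert 79 → {47, 48, 49, 52, 55, 64, 65, 66, 73, 75, 79, 80, 81, 82, 83}

47, 48, 49, 52, 55, 64, 65, 66, 73, 75, 79, 80, 81, 82, 83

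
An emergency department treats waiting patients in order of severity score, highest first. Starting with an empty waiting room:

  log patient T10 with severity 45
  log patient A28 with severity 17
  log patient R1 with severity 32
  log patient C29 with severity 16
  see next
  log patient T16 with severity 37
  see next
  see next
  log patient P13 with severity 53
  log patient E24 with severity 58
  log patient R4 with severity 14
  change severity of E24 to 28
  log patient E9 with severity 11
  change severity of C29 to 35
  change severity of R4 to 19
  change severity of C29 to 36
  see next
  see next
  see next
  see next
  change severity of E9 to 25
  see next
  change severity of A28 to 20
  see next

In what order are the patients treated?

T10, T16, R1, P13, C29, E24, R4, E9, A28

add T10 (severity 45) → {T10:45}
add A28 (severity 17) → {T10:45, A28:17}
add R1 (severity 32) → {T10:45, R1:32, A28:17}
add C29 (severity 16) → {T10:45, R1:32, A28:17, C29:16}
see next → T10; now {R1:32, A28:17, C29:16}
add T16 (severity 37) → {T16:37, R1:32, A28:17, C29:16}
see next → T16; now {R1:32, A28:17, C29:16}
see next → R1; now {A28:17, C29:16}
add P13 (severity 53) → {P13:53, A28:17, C29:16}
add E24 (severity 58) → {E24:58, P13:53, A28:17, C29:16}
add R4 (severity 14) → {E24:58, P13:53, A28:17, C29:16, R4:14}
update E24 to severity 28 → {P13:53, E24:28, A28:17, C29:16, R4:14}
add E9 (severity 11) → {P13:53, E24:28, A28:17, C29:16, R4:14, E9:11}
update C29 to severity 35 → {P13:53, C29:35, E24:28, A28:17, R4:14, E9:11}
update R4 to severity 19 → {P13:53, C29:35, E24:28, R4:19, A28:17, E9:11}
update C29 to severity 36 → {P13:53, C29:36, E24:28, R4:19, A28:17, E9:11}
see next → P13; now {C29:36, E24:28, R4:19, A28:17, E9:11}
see next → C29; now {E24:28, R4:19, A28:17, E9:11}
see next → E24; now {R4:19, A28:17, E9:11}
see next → R4; now {A28:17, E9:11}
update E9 to severity 25 → {E9:25, A28:17}
see next → E9; now {A28:17}
update A28 to severity 20 → {A28:20}
see next → A28; now {}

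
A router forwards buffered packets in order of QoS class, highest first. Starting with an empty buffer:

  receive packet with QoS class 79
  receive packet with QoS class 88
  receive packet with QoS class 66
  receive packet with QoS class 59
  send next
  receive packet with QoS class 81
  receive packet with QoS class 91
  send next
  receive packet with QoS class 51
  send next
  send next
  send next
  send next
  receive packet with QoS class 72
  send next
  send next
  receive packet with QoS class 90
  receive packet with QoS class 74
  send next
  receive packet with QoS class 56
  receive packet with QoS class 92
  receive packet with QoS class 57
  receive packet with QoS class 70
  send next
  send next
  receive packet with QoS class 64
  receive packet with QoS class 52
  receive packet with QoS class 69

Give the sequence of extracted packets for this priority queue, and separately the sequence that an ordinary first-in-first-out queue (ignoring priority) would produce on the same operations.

priority queue: 88 → 91 → 81 → 79 → 66 → 59 → 72 → 51 → 90 → 92 → 74; FIFO queue: 79 → 88 → 66 → 59 → 81 → 91 → 51 → 72 → 90 → 74 → 56

insert 79 → {79}
insert 88 → {88, 79}
insert 66 → {88, 79, 66}
insert 59 → {88, 79, 66, 59}
send next → 88; now {79, 66, 59}
insert 81 → {81, 79, 66, 59}
insert 91 → {91, 81, 79, 66, 59}
send next → 91; now {81, 79, 66, 59}
insert 51 → {81, 79, 66, 59, 51}
send next → 81; now {79, 66, 59, 51}
send next → 79; now {66, 59, 51}
send next → 66; now {59, 51}
send next → 59; now {51}
insert 72 → {72, 51}
send next → 72; now {51}
send next → 51; now {}
insert 90 → {90}
insert 74 → {90, 74}
send next → 90; now {74}
insert 56 → {74, 56}
insert 92 → {92, 74, 56}
insert 57 → {92, 74, 57, 56}
insert 70 → {92, 74, 70, 57, 56}
send next → 92; now {74, 70, 57, 56}
send next → 74; now {70, 57, 56}
insert 64 → {70, 64, 57, 56}
insert 52 → {70, 64, 57, 56, 52}
insert 69 → {70, 69, 64, 57, 56, 52}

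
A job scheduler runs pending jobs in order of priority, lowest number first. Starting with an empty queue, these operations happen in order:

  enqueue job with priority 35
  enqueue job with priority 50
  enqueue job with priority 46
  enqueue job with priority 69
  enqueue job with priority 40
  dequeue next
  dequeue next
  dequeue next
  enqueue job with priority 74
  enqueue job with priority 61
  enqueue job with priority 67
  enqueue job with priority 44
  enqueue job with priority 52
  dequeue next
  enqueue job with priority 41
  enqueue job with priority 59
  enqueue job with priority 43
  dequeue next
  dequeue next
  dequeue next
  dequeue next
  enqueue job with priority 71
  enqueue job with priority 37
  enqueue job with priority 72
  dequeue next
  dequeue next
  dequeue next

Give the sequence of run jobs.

[35, 40, 46, 44, 41, 43, 50, 52, 37, 59, 61]

insert 35 → {35}
insert 50 → {35, 50}
insert 46 → {35, 46, 50}
insert 69 → {35, 46, 50, 69}
insert 40 → {35, 40, 46, 50, 69}
dequeue next → 35; now {40, 46, 50, 69}
dequeue next → 40; now {46, 50, 69}
dequeue next → 46; now {50, 69}
insert 74 → {50, 69, 74}
insert 61 → {50, 61, 69, 74}
insert 67 → {50, 61, 67, 69, 74}
insert 44 → {44, 50, 61, 67, 69, 74}
insert 52 → {44, 50, 52, 61, 67, 69, 74}
dequeue next → 44; now {50, 52, 61, 67, 69, 74}
insert 41 → {41, 50, 52, 61, 67, 69, 74}
insert 59 → {41, 50, 52, 59, 61, 67, 69, 74}
insert 43 → {41, 43, 50, 52, 59, 61, 67, 69, 74}
dequeue next → 41; now {43, 50, 52, 59, 61, 67, 69, 74}
dequeue next → 43; now {50, 52, 59, 61, 67, 69, 74}
dequeue next → 50; now {52, 59, 61, 67, 69, 74}
dequeue next → 52; now {59, 61, 67, 69, 74}
insert 71 → {59, 61, 67, 69, 71, 74}
insert 37 → {37, 59, 61, 67, 69, 71, 74}
insert 72 → {37, 59, 61, 67, 69, 71, 72, 74}
dequeue next → 37; now {59, 61, 67, 69, 71, 72, 74}
dequeue next → 59; now {61, 67, 69, 71, 72, 74}
dequeue next → 61; now {67, 69, 71, 72, 74}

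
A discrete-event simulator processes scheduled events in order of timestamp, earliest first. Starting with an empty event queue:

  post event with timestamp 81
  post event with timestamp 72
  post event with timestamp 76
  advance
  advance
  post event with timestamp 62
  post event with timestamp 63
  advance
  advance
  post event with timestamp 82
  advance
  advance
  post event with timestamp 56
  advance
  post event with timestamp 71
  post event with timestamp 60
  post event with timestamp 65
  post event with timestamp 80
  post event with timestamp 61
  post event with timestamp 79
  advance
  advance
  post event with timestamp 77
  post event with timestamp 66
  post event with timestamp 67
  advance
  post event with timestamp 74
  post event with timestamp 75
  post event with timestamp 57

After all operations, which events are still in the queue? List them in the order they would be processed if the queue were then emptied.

[57, 66, 67, 71, 74, 75, 77, 79, 80]

insert 81 → {81}
insert 72 → {72, 81}
insert 76 → {72, 76, 81}
advance → 72; now {76, 81}
advance → 76; now {81}
insert 62 → {62, 81}
insert 63 → {62, 63, 81}
advance → 62; now {63, 81}
advance → 63; now {81}
insert 82 → {81, 82}
advance → 81; now {82}
advance → 82; now {}
insert 56 → {56}
advance → 56; now {}
insert 71 → {71}
insert 60 → {60, 71}
insert 65 → {60, 65, 71}
insert 80 → {60, 65, 71, 80}
insert 61 → {60, 61, 65, 71, 80}
insert 79 → {60, 61, 65, 71, 79, 80}
advance → 60; now {61, 65, 71, 79, 80}
advance → 61; now {65, 71, 79, 80}
insert 77 → {65, 71, 77, 79, 80}
insert 66 → {65, 66, 71, 77, 79, 80}
insert 67 → {65, 66, 67, 71, 77, 79, 80}
advance → 65; now {66, 67, 71, 77, 79, 80}
insert 74 → {66, 67, 71, 74, 77, 79, 80}
insert 75 → {66, 67, 71, 74, 75, 77, 79, 80}
insert 57 → {57, 66, 67, 71, 74, 75, 77, 79, 80}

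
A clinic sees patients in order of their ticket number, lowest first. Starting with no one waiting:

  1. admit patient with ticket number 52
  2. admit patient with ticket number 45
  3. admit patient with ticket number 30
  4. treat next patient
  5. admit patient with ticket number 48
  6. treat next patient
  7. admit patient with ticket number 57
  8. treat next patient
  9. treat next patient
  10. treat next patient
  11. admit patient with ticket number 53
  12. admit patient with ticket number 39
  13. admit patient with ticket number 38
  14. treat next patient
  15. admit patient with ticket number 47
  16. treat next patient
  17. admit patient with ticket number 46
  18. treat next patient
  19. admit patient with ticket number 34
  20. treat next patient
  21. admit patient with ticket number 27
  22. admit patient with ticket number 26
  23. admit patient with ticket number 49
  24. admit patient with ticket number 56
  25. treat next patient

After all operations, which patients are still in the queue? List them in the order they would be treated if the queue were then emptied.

insert 52 → {52}
insert 45 → {45, 52}
insert 30 → {30, 45, 52}
treat next patient → 30; now {45, 52}
insert 48 → {45, 48, 52}
treat next patient → 45; now {48, 52}
insert 57 → {48, 52, 57}
treat next patient → 48; now {52, 57}
treat next patient → 52; now {57}
treat next patient → 57; now {}
insert 53 → {53}
insert 39 → {39, 53}
insert 38 → {38, 39, 53}
treat next patient → 38; now {39, 53}
insert 47 → {39, 47, 53}
treat next patient → 39; now {47, 53}
insert 46 → {46, 47, 53}
treat next patient → 46; now {47, 53}
insert 34 → {34, 47, 53}
treat next patient → 34; now {47, 53}
insert 27 → {27, 47, 53}
insert 26 → {26, 27, 47, 53}
insert 49 → {26, 27, 47, 49, 53}
insert 56 → {26, 27, 47, 49, 53, 56}
treat next patient → 26; now {27, 47, 49, 53, 56}

27, 47, 49, 53, 56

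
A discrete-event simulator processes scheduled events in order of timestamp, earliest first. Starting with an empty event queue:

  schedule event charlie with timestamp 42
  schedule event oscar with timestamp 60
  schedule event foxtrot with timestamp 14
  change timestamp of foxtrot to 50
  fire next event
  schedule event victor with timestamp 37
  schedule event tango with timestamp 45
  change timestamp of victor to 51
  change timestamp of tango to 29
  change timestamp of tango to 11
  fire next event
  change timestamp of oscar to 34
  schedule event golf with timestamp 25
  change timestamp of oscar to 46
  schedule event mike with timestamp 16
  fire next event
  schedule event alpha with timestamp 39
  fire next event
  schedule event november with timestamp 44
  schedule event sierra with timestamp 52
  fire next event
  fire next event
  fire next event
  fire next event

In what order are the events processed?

add charlie (timestamp 42) → {charlie:42}
add oscar (timestamp 60) → {charlie:42, oscar:60}
add foxtrot (timestamp 14) → {foxtrot:14, charlie:42, oscar:60}
update foxtrot to timestamp 50 → {charlie:42, foxtrot:50, oscar:60}
fire next event → charlie; now {foxtrot:50, oscar:60}
add victor (timestamp 37) → {victor:37, foxtrot:50, oscar:60}
add tango (timestamp 45) → {victor:37, tango:45, foxtrot:50, oscar:60}
update victor to timestamp 51 → {tango:45, foxtrot:50, victor:51, oscar:60}
update tango to timestamp 29 → {tango:29, foxtrot:50, victor:51, oscar:60}
update tango to timestamp 11 → {tango:11, foxtrot:50, victor:51, oscar:60}
fire next event → tango; now {foxtrot:50, victor:51, oscar:60}
update oscar to timestamp 34 → {oscar:34, foxtrot:50, victor:51}
add golf (timestamp 25) → {golf:25, oscar:34, foxtrot:50, victor:51}
update oscar to timestamp 46 → {golf:25, oscar:46, foxtrot:50, victor:51}
add mike (timestamp 16) → {mike:16, golf:25, oscar:46, foxtrot:50, victor:51}
fire next event → mike; now {golf:25, oscar:46, foxtrot:50, victor:51}
add alpha (timestamp 39) → {golf:25, alpha:39, oscar:46, foxtrot:50, victor:51}
fire next event → golf; now {alpha:39, oscar:46, foxtrot:50, victor:51}
add november (timestamp 44) → {alpha:39, november:44, oscar:46, foxtrot:50, victor:51}
add sierra (timestamp 52) → {alpha:39, november:44, oscar:46, foxtrot:50, victor:51, sierra:52}
fire next event → alpha; now {november:44, oscar:46, foxtrot:50, victor:51, sierra:52}
fire next event → november; now {oscar:46, foxtrot:50, victor:51, sierra:52}
fire next event → oscar; now {foxtrot:50, victor:51, sierra:52}
fire next event → foxtrot; now {victor:51, sierra:52}

charlie → tango → mike → golf → alpha → november → oscar → foxtrot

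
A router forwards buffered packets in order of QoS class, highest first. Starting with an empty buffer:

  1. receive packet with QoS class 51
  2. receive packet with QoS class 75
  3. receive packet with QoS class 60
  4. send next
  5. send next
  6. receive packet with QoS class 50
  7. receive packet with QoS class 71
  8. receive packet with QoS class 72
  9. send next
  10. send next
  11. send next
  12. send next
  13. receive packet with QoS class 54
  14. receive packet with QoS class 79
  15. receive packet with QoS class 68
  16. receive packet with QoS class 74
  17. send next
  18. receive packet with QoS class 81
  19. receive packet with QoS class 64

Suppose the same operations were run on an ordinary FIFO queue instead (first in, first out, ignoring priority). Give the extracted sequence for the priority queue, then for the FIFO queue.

priority queue: 75, 60, 72, 71, 51, 50, 79; FIFO queue: 51 → 75 → 60 → 50 → 71 → 72 → 54

insert 51 → {51}
insert 75 → {75, 51}
insert 60 → {75, 60, 51}
send next → 75; now {60, 51}
send next → 60; now {51}
insert 50 → {51, 50}
insert 71 → {71, 51, 50}
insert 72 → {72, 71, 51, 50}
send next → 72; now {71, 51, 50}
send next → 71; now {51, 50}
send next → 51; now {50}
send next → 50; now {}
insert 54 → {54}
insert 79 → {79, 54}
insert 68 → {79, 68, 54}
insert 74 → {79, 74, 68, 54}
send next → 79; now {74, 68, 54}
insert 81 → {81, 74, 68, 54}
insert 64 → {81, 74, 68, 64, 54}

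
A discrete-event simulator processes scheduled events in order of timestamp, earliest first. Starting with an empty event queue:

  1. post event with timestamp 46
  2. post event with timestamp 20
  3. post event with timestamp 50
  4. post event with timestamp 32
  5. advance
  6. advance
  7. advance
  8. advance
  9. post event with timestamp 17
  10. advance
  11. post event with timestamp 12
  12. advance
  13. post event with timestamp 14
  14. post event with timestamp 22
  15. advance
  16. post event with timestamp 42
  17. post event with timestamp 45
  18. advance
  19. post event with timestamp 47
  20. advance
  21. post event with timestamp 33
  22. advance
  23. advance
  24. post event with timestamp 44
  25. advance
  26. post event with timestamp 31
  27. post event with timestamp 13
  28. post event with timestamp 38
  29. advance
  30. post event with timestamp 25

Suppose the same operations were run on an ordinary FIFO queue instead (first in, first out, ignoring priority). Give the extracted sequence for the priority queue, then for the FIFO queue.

priority queue: 20, 32, 46, 50, 17, 12, 14, 22, 42, 33, 45, 44, 13; FIFO queue: 46, 20, 50, 32, 17, 12, 14, 22, 42, 45, 47, 33, 44

insert 46 → {46}
insert 20 → {20, 46}
insert 50 → {20, 46, 50}
insert 32 → {20, 32, 46, 50}
advance → 20; now {32, 46, 50}
advance → 32; now {46, 50}
advance → 46; now {50}
advance → 50; now {}
insert 17 → {17}
advance → 17; now {}
insert 12 → {12}
advance → 12; now {}
insert 14 → {14}
insert 22 → {14, 22}
advance → 14; now {22}
insert 42 → {22, 42}
insert 45 → {22, 42, 45}
advance → 22; now {42, 45}
insert 47 → {42, 45, 47}
advance → 42; now {45, 47}
insert 33 → {33, 45, 47}
advance → 33; now {45, 47}
advance → 45; now {47}
insert 44 → {44, 47}
advance → 44; now {47}
insert 31 → {31, 47}
insert 13 → {13, 31, 47}
insert 38 → {13, 31, 38, 47}
advance → 13; now {31, 38, 47}
insert 25 → {25, 31, 38, 47}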